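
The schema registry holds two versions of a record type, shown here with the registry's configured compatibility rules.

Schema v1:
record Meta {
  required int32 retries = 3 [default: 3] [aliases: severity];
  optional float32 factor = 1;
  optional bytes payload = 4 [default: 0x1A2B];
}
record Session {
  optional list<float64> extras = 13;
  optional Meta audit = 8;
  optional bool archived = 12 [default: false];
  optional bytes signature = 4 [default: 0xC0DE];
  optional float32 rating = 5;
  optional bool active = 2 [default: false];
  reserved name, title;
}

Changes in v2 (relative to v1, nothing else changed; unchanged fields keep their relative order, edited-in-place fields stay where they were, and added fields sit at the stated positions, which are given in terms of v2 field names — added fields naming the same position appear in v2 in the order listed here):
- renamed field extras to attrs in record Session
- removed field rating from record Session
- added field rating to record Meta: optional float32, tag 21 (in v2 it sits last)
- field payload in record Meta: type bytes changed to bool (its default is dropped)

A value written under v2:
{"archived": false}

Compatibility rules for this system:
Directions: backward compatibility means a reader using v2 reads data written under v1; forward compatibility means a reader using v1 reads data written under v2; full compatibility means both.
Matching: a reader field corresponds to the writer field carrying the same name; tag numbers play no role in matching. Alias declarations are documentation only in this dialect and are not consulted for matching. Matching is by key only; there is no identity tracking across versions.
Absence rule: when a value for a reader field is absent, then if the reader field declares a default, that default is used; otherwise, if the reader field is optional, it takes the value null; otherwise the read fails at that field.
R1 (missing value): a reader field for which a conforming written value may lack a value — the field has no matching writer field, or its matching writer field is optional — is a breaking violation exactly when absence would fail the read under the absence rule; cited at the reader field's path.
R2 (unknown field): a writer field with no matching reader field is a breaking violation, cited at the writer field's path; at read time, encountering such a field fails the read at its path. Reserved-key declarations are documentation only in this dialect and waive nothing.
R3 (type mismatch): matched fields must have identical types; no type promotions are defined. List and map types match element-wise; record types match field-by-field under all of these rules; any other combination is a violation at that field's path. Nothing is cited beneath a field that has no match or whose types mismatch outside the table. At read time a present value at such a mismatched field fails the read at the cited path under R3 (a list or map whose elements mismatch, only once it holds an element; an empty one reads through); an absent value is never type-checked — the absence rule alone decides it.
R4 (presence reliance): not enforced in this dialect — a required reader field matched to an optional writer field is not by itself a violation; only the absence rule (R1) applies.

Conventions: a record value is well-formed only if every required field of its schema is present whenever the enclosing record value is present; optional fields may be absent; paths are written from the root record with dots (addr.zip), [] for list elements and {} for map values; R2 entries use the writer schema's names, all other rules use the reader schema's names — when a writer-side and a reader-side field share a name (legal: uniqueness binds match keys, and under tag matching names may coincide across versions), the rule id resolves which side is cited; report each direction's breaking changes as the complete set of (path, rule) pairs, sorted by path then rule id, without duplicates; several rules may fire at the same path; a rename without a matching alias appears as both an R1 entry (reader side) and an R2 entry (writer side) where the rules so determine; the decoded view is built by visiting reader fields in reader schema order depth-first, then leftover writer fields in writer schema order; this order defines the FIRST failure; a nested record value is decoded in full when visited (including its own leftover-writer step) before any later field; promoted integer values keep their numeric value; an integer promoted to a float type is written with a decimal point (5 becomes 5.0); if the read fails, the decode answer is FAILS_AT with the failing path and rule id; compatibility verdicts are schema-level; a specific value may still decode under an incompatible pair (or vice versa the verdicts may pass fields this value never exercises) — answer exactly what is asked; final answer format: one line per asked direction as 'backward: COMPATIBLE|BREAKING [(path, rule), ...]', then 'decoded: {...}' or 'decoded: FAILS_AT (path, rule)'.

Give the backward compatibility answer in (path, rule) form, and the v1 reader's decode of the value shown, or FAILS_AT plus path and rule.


the writer's type comes first in each Session pair
backward pass over Session, reader schema v2, writer schema v1:
  attrs has no writer counterpart
  Meta -> Meta, writer optional: audit aligns to audit
  bool -> bool, writer optional: archived aligns to archived
  bytes -> bytes, writer optional: signature aligns to signature
  bool -> bool, writer optional: active aligns to active
  writer extras: unknown to reader
  writer rating: unknown to reader
  int32 -> int32, writer required: audit.retries aligns to audit.retries
  float32 -> float32, writer optional: audit.factor aligns to audit.factor
  bytes -> bool, writer optional: audit.payload aligns to audit.payload
  audit.rating has no writer counterpart
  rule R3 violated at audit.payload
  rule R2 violated at extras
  rule R2 violated at rating
  backward on Session therefore BREAKING (3)
decoding the Session value with the v1 reader:
  extras := null (missing; optional => null)
  audit := null (missing; optional => null)
  archived := false
  signature := 0xC0DE (missing; default applied)
  rating := null (missing; optional => null)
  active := false (missing; default applied)
  => decoded: {"extras": null, "audit": null, "archived": false, "signature": 0xC0DE, "rating": null, "active": false}
ruling out the remaining Session differences:
  added field rating to record Meta: optional float32, tag 21 (in v2 it sits last) -> affects forward compatibility only, which is not asked

backward: BREAKING [(audit.payload, R3), (extras, R2), (rating, R2)]; decoded: {"extras": null, "audit": null, "archived": false, "signature": 0xC0DE, "rating": null, "active": false}


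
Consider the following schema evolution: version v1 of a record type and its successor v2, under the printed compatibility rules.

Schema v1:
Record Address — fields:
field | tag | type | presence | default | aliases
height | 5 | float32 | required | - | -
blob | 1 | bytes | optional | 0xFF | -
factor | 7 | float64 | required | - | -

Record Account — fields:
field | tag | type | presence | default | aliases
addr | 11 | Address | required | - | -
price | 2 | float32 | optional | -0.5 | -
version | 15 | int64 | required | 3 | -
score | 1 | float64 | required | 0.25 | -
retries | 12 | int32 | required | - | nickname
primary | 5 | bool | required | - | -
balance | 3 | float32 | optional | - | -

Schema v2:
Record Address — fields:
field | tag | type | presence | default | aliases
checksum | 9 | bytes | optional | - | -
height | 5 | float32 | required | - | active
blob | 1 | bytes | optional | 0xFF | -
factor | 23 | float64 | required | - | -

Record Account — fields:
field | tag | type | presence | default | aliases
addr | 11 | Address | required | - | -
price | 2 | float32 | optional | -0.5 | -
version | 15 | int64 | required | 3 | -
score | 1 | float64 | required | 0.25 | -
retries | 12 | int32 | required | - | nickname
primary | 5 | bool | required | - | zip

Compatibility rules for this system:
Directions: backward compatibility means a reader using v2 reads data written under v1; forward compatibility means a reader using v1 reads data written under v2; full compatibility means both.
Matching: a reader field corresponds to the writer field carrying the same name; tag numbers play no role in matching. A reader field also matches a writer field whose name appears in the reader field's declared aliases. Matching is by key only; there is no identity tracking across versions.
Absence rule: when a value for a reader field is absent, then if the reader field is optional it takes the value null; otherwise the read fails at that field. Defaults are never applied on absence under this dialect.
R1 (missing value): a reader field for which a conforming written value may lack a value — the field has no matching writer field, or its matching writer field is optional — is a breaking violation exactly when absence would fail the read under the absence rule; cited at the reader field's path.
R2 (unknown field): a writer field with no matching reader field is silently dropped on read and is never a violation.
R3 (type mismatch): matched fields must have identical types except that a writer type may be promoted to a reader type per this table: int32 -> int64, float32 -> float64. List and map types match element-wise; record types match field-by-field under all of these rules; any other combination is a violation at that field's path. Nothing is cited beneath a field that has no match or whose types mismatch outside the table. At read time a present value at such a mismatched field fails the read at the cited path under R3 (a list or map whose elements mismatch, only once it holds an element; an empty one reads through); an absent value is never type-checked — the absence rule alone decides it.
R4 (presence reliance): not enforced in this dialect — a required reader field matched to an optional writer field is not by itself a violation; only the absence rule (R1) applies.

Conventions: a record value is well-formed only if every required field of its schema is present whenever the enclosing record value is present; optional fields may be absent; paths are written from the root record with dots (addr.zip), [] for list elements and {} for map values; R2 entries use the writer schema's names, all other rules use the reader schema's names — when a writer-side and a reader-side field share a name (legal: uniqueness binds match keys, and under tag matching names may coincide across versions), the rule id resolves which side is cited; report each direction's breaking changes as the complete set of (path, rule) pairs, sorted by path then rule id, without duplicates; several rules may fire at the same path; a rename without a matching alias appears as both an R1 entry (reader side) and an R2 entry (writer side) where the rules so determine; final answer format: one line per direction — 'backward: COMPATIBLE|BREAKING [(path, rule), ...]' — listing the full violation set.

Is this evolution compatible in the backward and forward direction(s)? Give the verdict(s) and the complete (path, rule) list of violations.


the writer's type comes first in each Account pair
backward analysis of Account with v2 as reader and v1 as writer:
  writer required, Address -> Address: reader addr maps from writer addr
  writer optional, float32 -> float32: reader price maps from writer price
  writer required, int64 -> int64: reader version maps from writer version
  writer required, float64 -> float64: reader score maps from writer score
  writer required, int32 -> int32: reader retries maps from writer retries
  writer required, bool -> bool: reader primary maps from writer primary
  writer field balance has no reader counterpart
  addr.checksum: no writer match
  writer required, float32 -> float32: reader addr.height maps from writer addr.height
  writer optional, bytes -> bytes: reader addr.blob maps from writer addr.blob
  writer required, float64 -> float64: reader addr.factor maps from writer addr.factor
  => no violations; backward on Account: COMPATIBLE
forward analysis of Account with v1 as reader and v2 as writer:
  writer required, Address -> Address: reader addr maps from writer addr
  writer optional, float32 -> float32: reader price maps from writer price
  writer required, int64 -> int64: reader version maps from writer version
  writer required, float64 -> float64: reader score maps from writer score
  writer required, int32 -> int32: reader retries maps from writer retries
  writer required, bool -> bool: reader primary maps from writer primary
  balance: no writer match
  writer required, float32 -> float32: reader addr.height maps from writer addr.height
  writer optional, bytes -> bytes: reader addr.blob maps from writer addr.blob
  writer required, float64 -> float64: reader addr.factor maps from writer addr.factor
  writer field addr.checksum has no reader counterpart
  => no violations; forward on Account: COMPATIBLE

backward: COMPATIBLE []; forward: COMPATIBLE []


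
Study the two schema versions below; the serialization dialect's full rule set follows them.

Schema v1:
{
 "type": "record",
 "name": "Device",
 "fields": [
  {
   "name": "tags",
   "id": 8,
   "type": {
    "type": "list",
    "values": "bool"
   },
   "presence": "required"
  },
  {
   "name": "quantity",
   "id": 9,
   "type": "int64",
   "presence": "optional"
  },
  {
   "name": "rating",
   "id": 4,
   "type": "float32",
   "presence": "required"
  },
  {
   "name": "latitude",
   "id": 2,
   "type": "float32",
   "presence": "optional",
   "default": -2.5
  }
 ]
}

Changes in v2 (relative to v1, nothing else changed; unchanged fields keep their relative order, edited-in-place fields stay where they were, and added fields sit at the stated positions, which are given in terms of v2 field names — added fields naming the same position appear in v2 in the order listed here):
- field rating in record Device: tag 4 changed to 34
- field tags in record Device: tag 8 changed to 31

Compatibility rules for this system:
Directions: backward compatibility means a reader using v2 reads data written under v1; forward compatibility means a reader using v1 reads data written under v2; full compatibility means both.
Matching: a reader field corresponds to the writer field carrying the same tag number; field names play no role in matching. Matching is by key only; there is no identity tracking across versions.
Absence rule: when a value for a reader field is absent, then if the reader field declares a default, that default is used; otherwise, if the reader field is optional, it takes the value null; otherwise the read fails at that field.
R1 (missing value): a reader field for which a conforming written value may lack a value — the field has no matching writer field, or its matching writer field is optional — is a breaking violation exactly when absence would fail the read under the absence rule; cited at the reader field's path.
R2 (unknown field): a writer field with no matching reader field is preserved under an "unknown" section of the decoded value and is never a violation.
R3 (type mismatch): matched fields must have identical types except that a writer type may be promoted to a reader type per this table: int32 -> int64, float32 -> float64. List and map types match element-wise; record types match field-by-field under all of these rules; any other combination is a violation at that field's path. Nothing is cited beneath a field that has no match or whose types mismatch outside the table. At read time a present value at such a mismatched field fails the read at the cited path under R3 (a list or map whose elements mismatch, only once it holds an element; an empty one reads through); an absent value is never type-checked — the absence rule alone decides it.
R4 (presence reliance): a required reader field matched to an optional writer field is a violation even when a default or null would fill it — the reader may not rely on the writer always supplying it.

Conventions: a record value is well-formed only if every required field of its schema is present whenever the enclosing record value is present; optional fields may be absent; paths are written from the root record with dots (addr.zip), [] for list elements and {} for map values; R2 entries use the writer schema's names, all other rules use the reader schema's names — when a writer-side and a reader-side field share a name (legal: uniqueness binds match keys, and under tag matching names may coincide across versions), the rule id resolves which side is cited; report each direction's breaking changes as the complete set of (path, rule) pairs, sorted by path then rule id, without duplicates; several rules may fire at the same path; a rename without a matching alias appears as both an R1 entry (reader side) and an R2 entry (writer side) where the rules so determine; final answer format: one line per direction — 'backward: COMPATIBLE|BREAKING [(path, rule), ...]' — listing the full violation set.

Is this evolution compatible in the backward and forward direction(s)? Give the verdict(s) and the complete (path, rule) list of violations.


in Device below, arrows point writer -> reader
checking backward for Device: reader v2 against writer v1:
  no writer field matches reader tags
  writer optional, int64 -> int64: reader quantity maps from writer quantity
  no writer field matches reader rating
  writer optional, float32 -> float32: reader latitude maps from writer latitude
  tags (writer side), unknown to reader
  rating (writer side), unknown to reader
  R1 fires at rating
  R1 fires at tags
  => backward: BREAKING (2)
checking forward for Device: reader v1 against writer v2:
  no writer field matches reader tags
  writer optional, int64 -> int64: reader quantity maps from writer quantity
  no writer field matches reader rating
  writer optional, float32 -> float32: reader latitude maps from writer latitude
  tags (writer side), unknown to reader
  rating (writer side), unknown to reader
  R1 fires at rating
  R1 fires at tags
  => forward: BREAKING (2)

backward: BREAKING [(rating, R1), (tags, R1)]; forward: BREAKING [(rating, R1), (tags, R1)]


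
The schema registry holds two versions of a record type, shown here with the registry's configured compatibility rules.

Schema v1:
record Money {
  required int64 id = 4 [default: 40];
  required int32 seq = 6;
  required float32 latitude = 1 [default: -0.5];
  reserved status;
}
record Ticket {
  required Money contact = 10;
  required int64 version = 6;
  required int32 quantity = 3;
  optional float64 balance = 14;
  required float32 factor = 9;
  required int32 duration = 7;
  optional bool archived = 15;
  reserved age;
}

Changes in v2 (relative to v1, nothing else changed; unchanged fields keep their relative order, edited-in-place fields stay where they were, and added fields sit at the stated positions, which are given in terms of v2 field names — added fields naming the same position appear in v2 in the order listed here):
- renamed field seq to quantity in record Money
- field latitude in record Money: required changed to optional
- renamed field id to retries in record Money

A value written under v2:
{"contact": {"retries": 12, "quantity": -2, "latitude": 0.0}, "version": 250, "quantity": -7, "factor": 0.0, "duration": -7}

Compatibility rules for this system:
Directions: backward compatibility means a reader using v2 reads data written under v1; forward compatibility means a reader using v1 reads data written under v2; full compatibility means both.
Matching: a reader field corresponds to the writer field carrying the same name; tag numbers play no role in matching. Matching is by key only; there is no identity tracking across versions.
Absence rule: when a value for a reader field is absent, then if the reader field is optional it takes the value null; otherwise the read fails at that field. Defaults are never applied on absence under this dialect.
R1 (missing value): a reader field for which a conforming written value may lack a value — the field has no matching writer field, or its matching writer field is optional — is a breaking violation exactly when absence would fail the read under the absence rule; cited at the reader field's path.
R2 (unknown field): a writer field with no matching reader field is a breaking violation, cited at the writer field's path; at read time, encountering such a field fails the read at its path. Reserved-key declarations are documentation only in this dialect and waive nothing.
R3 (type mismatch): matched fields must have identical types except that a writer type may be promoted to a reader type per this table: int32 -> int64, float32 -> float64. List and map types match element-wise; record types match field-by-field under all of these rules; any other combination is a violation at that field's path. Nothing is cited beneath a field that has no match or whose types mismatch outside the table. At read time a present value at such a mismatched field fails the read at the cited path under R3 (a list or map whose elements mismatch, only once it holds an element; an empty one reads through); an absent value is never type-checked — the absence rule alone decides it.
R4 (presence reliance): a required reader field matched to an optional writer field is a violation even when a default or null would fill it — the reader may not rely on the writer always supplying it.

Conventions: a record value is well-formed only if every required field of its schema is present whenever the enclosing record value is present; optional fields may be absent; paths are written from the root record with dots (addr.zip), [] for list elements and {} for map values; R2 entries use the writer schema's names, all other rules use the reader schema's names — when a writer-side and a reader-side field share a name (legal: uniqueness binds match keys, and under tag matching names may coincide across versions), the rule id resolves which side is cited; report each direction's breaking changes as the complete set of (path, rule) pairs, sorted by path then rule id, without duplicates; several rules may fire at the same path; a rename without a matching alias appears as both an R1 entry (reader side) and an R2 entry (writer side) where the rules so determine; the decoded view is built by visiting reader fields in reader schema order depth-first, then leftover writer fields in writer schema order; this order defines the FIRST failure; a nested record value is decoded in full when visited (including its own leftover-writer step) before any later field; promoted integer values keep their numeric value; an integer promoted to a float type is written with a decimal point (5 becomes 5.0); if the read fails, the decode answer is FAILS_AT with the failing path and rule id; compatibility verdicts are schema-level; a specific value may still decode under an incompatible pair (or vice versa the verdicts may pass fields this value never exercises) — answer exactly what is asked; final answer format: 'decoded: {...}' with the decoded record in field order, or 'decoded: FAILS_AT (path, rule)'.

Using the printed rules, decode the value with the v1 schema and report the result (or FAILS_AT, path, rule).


each type pair in Ticket: writer, then reader
decoding the Ticket value with the v1 reader:
  read fails at contact.id under R1 (no fill)
  => FAILS_AT (contact.id, R1)
the rest of the Ticket diff is inert for this question:
  renamed field seq to quantity in record Money -> shifts the Ticket verdicts, not this decode
  field latitude in record Money: required changed to optional -> shifts the Ticket verdicts, not this decode

decoded: FAILS_AT (contact.id, R1)


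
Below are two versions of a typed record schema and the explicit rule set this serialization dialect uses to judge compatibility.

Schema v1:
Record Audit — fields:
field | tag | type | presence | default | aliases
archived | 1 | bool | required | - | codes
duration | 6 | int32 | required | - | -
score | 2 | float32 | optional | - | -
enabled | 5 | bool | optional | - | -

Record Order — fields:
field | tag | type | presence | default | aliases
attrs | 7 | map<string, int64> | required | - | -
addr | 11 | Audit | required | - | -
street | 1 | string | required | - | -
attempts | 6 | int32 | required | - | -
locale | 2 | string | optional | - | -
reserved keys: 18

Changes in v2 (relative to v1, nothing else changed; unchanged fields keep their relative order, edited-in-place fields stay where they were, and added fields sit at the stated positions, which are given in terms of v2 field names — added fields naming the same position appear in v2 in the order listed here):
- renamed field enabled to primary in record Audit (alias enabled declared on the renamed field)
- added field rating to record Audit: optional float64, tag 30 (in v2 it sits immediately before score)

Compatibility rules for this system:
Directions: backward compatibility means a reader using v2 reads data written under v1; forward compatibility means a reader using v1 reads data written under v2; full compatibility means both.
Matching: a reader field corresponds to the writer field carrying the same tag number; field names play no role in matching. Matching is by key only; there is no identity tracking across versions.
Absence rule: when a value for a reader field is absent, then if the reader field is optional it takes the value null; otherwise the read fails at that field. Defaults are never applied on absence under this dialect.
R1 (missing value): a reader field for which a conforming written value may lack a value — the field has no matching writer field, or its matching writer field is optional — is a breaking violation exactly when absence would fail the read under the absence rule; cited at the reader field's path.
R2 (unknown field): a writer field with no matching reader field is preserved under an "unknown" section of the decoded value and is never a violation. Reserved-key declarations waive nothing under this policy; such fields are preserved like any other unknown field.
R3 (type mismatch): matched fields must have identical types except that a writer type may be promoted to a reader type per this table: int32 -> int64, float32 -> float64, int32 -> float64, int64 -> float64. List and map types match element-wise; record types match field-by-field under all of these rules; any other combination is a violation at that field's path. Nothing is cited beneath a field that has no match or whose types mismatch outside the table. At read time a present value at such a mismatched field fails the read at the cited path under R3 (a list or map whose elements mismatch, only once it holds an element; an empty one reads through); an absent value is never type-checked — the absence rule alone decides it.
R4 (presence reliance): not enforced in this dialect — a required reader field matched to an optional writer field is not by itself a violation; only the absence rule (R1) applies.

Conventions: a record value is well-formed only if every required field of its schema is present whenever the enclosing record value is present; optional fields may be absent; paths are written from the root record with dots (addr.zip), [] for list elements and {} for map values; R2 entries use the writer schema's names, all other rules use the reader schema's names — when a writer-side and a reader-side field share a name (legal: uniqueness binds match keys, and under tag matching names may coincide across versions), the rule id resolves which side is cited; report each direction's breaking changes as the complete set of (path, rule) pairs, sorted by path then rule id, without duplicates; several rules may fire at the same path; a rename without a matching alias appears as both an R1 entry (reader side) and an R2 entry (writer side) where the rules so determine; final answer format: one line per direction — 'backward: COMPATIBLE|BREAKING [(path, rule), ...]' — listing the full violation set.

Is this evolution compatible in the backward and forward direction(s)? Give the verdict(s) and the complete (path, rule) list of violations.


arrows below run writer -> reader for Order
checking backward for Order: reader v2 against writer v1:
  attrs: paired with writer attrs (map<string, int64> -> map<string, int64>; writer required)
  addr: paired with writer addr (Audit -> Audit; writer required)
  street: paired with writer street (string -> string; writer required)
  attempts: paired with writer attempts (int32 -> int32; writer required)
  locale: paired with writer locale (string -> string; writer optional)
  addr.archived: paired with writer addr.archived (bool -> bool; writer required)
  addr.duration: paired with writer addr.duration (int32 -> int32; writer required)
  no writer field matches reader addr.rating
  addr.score: paired with writer addr.score (float32 -> float32; writer optional)
  addr.primary: paired with writer addr.enabled (bool -> bool; writer optional)
  => backward verdict for Order: COMPATIBLE, no violations
checking forward for Order: reader v1 against writer v2:
  attrs: paired with writer attrs (map<string, int64> -> map<string, int64>; writer required)
  addr: paired with writer addr (Audit -> Audit; writer required)
  street: paired with writer street (string -> string; writer required)
  attempts: paired with writer attempts (int32 -> int32; writer required)
  locale: paired with writer locale (string -> string; writer optional)
  addr.archived: paired with writer addr.archived (bool -> bool; writer required)
  addr.duration: paired with writer addr.duration (int32 -> int32; writer required)
  addr.score: paired with writer addr.score (float32 -> float32; writer optional)
  addr.enabled: paired with writer addr.primary (bool -> bool; writer optional)
  addr.rating (writer side), unknown to reader
  => forward verdict for Order: COMPATIBLE, no violations

backward: COMPATIBLE []; forward: COMPATIBLE []


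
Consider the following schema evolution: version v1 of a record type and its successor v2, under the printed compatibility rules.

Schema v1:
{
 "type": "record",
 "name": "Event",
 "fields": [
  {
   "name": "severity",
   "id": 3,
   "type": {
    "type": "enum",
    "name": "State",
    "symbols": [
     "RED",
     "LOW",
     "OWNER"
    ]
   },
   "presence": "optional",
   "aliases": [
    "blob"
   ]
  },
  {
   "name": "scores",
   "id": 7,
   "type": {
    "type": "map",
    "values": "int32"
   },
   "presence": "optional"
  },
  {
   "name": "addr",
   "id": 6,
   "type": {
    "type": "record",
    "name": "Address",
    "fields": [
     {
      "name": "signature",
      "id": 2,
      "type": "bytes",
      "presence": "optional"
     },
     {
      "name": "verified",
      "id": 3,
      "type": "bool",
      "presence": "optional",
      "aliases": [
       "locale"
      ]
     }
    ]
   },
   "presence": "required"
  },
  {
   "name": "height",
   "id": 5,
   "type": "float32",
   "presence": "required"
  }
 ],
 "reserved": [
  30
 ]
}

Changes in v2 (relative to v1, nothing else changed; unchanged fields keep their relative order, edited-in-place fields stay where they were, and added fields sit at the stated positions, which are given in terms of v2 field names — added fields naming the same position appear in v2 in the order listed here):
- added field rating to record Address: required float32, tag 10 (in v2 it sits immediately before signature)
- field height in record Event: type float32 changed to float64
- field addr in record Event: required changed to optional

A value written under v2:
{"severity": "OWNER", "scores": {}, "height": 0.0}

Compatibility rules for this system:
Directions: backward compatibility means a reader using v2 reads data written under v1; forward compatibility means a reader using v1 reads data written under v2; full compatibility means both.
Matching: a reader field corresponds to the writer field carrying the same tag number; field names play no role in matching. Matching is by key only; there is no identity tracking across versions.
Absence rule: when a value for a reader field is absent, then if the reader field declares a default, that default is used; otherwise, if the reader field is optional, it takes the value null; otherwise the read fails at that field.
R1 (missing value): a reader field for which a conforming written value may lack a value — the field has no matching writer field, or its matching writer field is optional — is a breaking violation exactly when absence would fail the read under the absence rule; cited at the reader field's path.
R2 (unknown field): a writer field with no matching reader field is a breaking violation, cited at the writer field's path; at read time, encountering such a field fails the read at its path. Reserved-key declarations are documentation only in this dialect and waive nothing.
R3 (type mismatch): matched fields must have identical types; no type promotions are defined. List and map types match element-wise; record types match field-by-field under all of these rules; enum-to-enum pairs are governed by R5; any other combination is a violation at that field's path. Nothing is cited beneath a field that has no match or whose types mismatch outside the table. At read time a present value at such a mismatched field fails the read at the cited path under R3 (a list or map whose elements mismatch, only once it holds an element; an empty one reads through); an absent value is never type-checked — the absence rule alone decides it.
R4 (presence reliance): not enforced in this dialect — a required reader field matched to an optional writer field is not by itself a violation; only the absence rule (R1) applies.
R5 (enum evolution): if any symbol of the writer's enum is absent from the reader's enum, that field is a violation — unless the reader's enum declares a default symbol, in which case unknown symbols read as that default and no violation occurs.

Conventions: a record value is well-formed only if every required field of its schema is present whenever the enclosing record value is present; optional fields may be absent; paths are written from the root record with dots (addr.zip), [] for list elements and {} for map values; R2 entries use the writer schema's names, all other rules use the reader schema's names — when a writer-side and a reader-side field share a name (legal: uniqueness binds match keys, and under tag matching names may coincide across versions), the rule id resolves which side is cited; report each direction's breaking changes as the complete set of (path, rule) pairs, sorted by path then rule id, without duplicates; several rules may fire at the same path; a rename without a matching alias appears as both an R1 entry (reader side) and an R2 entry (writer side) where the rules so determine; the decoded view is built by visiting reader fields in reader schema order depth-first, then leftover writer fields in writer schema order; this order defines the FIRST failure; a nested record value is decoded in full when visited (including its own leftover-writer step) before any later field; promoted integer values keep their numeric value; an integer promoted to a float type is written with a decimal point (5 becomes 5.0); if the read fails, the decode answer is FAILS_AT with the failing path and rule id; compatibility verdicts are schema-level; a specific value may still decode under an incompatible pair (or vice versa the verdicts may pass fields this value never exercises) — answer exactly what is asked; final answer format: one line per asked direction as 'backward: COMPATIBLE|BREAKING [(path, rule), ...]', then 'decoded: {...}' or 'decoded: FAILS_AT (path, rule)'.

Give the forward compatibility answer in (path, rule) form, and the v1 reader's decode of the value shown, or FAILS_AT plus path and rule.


in Event below, arrows point writer -> reader
forward analysis of Event with v1 as reader and v2 as writer:
  writer optional, State -> State: reader severity maps from writer severity
  writer optional, map<string, int32> -> map<string, int32>: reader scores maps from writer scores
  writer optional, Address -> Address: reader addr maps from writer addr
  writer required, float64 -> float32: reader height maps from writer height
  writer optional, bytes -> bytes: reader addr.signature maps from writer addr.signature
  writer optional, bool -> bool: reader addr.verified maps from writer addr.verified
  addr.rating (writer side), unknown to reader
  rule R1 violated at addr
  rule R2 violated at addr.rating
  rule R3 violated at height
  forward on Event therefore BREAKING (3)
decode (reader v1):
  severity := "OWNER"
  scores := {}
  read fails at addr under R1 (no fill)
  => FAILS_AT (addr, R1)

forward: BREAKING [(addr, R1), (addr.rating, R2), (height, R3)]; decoded: FAILS_AT (addr, R1)


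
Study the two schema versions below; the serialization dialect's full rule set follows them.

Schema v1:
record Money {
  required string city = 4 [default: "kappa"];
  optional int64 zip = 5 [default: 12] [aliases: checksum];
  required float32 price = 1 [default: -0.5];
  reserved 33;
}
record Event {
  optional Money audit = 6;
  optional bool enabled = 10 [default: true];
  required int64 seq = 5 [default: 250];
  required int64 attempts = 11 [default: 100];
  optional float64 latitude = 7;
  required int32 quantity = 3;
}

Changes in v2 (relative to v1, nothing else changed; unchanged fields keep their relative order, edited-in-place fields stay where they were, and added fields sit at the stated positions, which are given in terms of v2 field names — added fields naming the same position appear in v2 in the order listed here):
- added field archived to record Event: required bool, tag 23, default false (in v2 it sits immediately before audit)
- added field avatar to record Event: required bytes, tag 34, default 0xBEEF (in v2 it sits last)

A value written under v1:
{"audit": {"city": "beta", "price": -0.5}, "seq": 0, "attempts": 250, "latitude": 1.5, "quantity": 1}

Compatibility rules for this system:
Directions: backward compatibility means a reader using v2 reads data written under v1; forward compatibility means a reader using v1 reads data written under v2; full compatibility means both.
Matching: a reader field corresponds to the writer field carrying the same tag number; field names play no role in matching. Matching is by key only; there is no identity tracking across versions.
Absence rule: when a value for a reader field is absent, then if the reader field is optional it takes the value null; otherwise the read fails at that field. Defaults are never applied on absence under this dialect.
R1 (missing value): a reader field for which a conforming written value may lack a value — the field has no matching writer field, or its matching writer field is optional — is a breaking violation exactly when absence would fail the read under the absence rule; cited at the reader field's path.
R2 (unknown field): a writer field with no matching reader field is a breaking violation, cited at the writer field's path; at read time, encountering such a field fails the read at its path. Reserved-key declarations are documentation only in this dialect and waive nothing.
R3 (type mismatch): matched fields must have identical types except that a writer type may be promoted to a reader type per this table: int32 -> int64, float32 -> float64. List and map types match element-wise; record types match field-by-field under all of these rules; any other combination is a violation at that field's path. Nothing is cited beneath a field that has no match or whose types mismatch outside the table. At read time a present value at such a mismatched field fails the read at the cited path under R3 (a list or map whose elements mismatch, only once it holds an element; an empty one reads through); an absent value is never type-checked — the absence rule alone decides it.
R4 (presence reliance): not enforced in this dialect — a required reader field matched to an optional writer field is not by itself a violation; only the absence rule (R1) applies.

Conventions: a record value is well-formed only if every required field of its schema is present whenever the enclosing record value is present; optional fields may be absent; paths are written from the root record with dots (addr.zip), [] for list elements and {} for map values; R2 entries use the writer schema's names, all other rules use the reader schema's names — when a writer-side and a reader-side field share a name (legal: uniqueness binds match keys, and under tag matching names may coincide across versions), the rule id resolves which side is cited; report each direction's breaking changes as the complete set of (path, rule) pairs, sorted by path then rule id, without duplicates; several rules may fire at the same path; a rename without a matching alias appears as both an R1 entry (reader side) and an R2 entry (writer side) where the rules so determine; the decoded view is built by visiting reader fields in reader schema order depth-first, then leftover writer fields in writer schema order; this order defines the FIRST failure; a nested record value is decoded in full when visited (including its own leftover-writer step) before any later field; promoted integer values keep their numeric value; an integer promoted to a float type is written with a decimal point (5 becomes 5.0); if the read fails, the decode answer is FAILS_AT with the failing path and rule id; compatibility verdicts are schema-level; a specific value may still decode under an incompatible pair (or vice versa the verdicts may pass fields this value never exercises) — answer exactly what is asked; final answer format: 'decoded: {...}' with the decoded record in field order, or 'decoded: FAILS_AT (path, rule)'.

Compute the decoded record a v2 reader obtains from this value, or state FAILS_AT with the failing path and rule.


decoded: FAILS_AT (archived, R1)

arrows below run writer -> reader for Event
decode walk for Event under reader schema v2:
  read fails at archived under R1 (no fill)
  => FAILS_AT (archived, R1)
ruling out the remaining Event differences:
  added field avatar to record Event: required bytes, tag 34, default 0xBEEF (in v2 it sits last) -> affects the rule determinations only; this particular Event value decodes identically
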